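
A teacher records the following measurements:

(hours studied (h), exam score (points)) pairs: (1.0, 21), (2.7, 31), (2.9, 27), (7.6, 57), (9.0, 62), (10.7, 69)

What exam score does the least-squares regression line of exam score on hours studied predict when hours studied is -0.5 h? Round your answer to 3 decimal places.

12.819

n = 6, Σx = 33.9, Σy = 267, Σxy = 1912.5, Σx² = 269.95
Sxx = Σx² − (Σx)²/n = 269.95 − 191.535 = 78.415
Sxy = Σxy − (Σx)(Σy)/n = 1912.5 − 1508.55 = 403.95
b = Sxy/Sxx = 403.95/78.415 = 5.151438
a = ȳ − b·x̄ = 44.5 − 5.151438·5.65 = 15.394376
ŷ(-0.5) = a + b·-0.5 = 15.394376 + 5.151438·(-0.5) = 12.818657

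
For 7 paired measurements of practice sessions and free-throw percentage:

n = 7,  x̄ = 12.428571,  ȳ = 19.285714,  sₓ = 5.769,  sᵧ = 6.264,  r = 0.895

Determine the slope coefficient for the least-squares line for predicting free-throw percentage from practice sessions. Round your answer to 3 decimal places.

0.972

b = r · sᵧ/sₓ = 0.895 · 6.264/5.769 = 0.971794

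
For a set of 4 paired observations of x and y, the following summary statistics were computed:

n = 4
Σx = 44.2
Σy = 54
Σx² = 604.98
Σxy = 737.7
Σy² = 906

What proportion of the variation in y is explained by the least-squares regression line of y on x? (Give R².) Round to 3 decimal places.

Sxx = Σx² − (Σx)²/n = 604.98 − 488.41 = 116.57
Sxy = Σxy − (Σx)(Σy)/n = 737.7 − 596.7 = 141
Syy = Σy² − (Σy)²/n = 906 − 729 = 177
R² = Sxy²/(Sxx·Syy) = (141)²/(116.57·177) = 0.963559

0.964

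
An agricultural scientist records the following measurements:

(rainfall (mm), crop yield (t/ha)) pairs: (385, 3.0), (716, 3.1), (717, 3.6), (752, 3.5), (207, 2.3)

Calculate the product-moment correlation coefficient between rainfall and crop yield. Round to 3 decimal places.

0.901

n = 5, Σx = 2777, Σy = 15.5, Σxy = 9063.9, Σx² = 1783323, Σy² = 49.11
Sxx = Σx² − (Σx)²/n = 1783323 − 1542345.8 = 240977.2
Sxy = Σxy − (Σx)(Σy)/n = 9063.9 − 8608.7 = 455.2
Syy = Σy² − (Σy)²/n = 49.11 − 48.05 = 1.06
r = Sxy/√(Sxx·Syy) = 455.2/√(255435.832) = 455.2/505.406601 = 0.900661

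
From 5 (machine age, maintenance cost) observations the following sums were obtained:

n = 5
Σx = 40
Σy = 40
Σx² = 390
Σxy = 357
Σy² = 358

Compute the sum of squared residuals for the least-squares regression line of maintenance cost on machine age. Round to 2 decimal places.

18.44

Sxx = Σx² − (Σx)²/n = 390 − 320 = 70
Sxy = Σxy − (Σx)(Σy)/n = 357 − 320 = 37
Syy = Σy² − (Σy)²/n = 358 − 320 = 38
b = Sxy/Sxx = 37/70 = 0.528571
SSE = Syy − b·Sxy = 38 − 0.528571·37 = 18.442857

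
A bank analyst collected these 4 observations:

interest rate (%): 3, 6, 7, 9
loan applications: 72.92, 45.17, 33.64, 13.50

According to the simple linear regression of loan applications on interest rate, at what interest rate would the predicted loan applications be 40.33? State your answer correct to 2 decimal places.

n = 4, Σx = 25, Σy = 165.23, Σxy = 846.76, Σx² = 175
Sxx = Σx² − (Σx)²/n = 175 − 156.25 = 18.75
Sxy = Σxy − (Σx)(Σy)/n = 846.76 − 1032.6875 = -185.9275
b = Sxy/Sxx = -185.9275/18.75 = -9.916133
a = ȳ − b·x̄ = 41.3075 − (-9.916133)·6.25 = 103.283333
Set a + b·x = 40.33: x = (40.33 − 103.283333) / (-9.916133) = 6.348577

6.35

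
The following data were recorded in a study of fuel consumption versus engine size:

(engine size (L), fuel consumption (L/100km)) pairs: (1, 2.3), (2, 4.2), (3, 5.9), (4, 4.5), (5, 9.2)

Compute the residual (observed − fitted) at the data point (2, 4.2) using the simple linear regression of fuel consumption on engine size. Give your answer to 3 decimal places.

0.390

n = 5, Σx = 15, Σy = 26.1, Σxy = 92.4, Σx² = 55
Sxx = Σx² − (Σx)²/n = 55 − 45 = 10
Sxy = Σxy − (Σx)(Σy)/n = 92.4 − 78.3 = 14.1
b = Sxy/Sxx = 14.1/10 = 1.41
a = ȳ − b·x̄ = 5.22 − 1.41·3 = 0.99
ŷ(2) = 0.99 + 1.41·2 = 3.81
residual = y − ŷ = 4.2 − 3.81 = 0.39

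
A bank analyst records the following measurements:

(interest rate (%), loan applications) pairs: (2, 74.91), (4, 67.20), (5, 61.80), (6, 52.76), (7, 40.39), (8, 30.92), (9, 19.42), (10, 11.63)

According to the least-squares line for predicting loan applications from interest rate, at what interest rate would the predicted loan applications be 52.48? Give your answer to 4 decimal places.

n = 8, Σx = 51, Σy = 359.03, Σxy = 1865.35, Σx² = 375
Sxx = Σx² − (Σx)²/n = 375 − 325.125 = 49.875
Sxy = Σxy − (Σx)(Σy)/n = 1865.35 − 2288.81625 = -423.46625
b = Sxy/Sxx = -423.46625/49.875 = -8.490551
a = ȳ − b·x̄ = 44.87875 − (-8.490551)·6.375 = 99.006015
Set a + b·x = 52.48: x = (52.48 − 99.006015) / (-8.490551) = 5.479740

5.4797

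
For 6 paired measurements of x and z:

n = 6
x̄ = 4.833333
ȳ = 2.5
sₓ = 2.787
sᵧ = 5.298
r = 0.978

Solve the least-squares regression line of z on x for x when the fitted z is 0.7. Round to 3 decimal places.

3.865

b = r · sᵧ/sₓ = 0.978 · 5.298/2.787 = 1.859147
a = ȳ − b·x̄ = 2.5 − 1.859147·4.833333 = -6.485879
Set a + b·x = 0.7: x = (0.7 − (-6.485879)) / 1.859147 = 3.865147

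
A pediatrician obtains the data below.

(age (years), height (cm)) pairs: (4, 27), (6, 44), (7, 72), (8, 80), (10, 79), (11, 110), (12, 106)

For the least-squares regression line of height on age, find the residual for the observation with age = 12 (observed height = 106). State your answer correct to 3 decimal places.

n = 7, Σx = 58, Σy = 518, Σxy = 4788, Σx² = 530
Sxx = Σx² − (Σx)²/n = 530 − 480.571429 = 49.428571
Sxy = Σxy − (Σx)(Σy)/n = 4788 − 4292 = 496
b = Sxy/Sxx = 496/49.428571 = 10.034682
a = ȳ − b·x̄ = 74 − 10.034682·8.285714 = -9.144509
ŷ(12) = -9.144509 + 10.034682·12 = 111.271676
residual = y − ŷ = 106 − 111.271676 = -5.271676

-5.272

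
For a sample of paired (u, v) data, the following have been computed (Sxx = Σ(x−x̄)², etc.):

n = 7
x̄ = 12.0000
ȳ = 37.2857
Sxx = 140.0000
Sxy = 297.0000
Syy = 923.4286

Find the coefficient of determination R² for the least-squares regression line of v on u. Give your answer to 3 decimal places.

R² = Sxy²/(Sxx·Syy) = (297)²/(140·923.4286) = 0.682310

0.682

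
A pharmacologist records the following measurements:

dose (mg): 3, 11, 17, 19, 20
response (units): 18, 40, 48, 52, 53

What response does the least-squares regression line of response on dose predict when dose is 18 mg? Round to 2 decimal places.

n = 5, Σx = 70, Σy = 211, Σxy = 3358, Σx² = 1180
Sxx = Σx² − (Σx)²/n = 1180 − 980 = 200
Sxy = Σxy − (Σx)(Σy)/n = 3358 − 2954 = 404
b = Sxy/Sxx = 404/200 = 2.02
a = ȳ − b·x̄ = 42.2 − 2.02·14 = 13.92
ŷ(18) = a + b·18 = 13.92 + 2.02·18 = 50.28

50.28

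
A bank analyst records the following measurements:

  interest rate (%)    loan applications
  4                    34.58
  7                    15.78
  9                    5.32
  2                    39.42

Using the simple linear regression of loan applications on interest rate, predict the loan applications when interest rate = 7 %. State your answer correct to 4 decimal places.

n = 4, Σx = 22, Σy = 95.1, Σxy = 375.5, Σx² = 150
Sxx = Σx² − (Σx)²/n = 150 − 121 = 29
Sxy = Σxy − (Σx)(Σy)/n = 375.5 − 523.05 = -147.55
b = Sxy/Sxx = -147.55/29 = -5.087931
a = ȳ − b·x̄ = 23.775 − (-5.087931)·5.5 = 51.758621
ŷ(7) = a + b·7 = 51.758621 + (-5.087931)·7 = 16.143103

16.1431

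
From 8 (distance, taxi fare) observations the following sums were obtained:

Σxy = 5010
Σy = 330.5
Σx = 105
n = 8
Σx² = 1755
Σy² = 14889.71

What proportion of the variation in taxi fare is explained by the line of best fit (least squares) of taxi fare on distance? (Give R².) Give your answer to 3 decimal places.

Sxx = Σx² − (Σx)²/n = 1755 − 1378.125 = 376.875
Sxy = Σxy − (Σx)(Σy)/n = 5010 − 4337.8125 = 672.1875
Syy = Σy² − (Σy)²/n = 14889.71 − 13653.78125 = 1235.92875
R² = Sxy²/(Sxx·Syy) = (672.1875)²/(376.875·1235.92875) = 0.970041

0.970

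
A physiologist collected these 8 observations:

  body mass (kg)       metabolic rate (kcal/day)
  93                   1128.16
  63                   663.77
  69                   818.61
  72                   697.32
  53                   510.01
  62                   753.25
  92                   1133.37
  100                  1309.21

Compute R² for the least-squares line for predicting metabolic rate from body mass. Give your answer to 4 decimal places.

n = 8, Σx = 604, Σy = 7013.7, Σxy = 562350.59, Σx² = 47680, Σy² = 6695767.2566
Sxx = Σx² − (Σx)²/n = 47680 − 45602 = 2078
Sxy = Σxy − (Σx)(Σy)/n = 562350.59 − 529534.35 = 32816.24
Syy = Σy² − (Σy)²/n = 6695767.2566 − 6148998.46125 = 546768.79535
R² = Sxy²/(Sxx·Syy) = (32816.24)²/(2078·546768.79535) = 0.947825

0.9478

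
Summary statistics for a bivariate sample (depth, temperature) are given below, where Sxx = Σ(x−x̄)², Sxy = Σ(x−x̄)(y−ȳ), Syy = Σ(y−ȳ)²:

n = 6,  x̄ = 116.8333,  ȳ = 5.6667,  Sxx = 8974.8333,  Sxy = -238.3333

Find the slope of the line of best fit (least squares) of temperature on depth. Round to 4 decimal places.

-0.0266

b = Sxy/Sxx = -238.3333/8974.8333 = -0.026556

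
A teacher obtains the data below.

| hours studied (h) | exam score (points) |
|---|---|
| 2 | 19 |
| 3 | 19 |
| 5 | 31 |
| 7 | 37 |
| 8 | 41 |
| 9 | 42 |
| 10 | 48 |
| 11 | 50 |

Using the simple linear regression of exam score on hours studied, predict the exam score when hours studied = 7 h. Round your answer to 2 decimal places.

36.33

n = 8, Σx = 55, Σy = 287, Σxy = 2245, Σx² = 453
Sxx = Σx² − (Σx)²/n = 453 − 378.125 = 74.875
Sxy = Σxy − (Σx)(Σy)/n = 2245 − 1973.125 = 271.875
b = Sxy/Sxx = 271.875/74.875 = 3.631052
a = ȳ − b·x̄ = 35.875 − 3.631052·6.875 = 10.911519
ŷ(7) = a + b·7 = 10.911519 + 3.631052·7 = 36.328881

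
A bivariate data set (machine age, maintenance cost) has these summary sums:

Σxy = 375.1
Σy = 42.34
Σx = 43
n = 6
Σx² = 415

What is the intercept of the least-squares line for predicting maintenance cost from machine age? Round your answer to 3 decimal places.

2.249

Sxx = Σx² − (Σx)²/n = 415 − 308.166667 = 106.833333
Sxy = Σxy − (Σx)(Σy)/n = 375.1 − 303.436667 = 71.663333
b = Sxy/Sxx = 71.663333/106.833333 = 0.670796
a = ȳ − b·x̄ = 7.056667 − 0.670796·7.166667 = 2.249298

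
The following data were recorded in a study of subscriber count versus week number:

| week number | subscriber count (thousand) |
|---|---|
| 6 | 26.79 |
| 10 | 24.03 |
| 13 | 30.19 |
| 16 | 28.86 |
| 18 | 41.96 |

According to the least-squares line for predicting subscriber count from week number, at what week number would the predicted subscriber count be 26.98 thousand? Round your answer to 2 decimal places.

n = 5, Σx = 63, Σy = 151.83, Σxy = 2010.55, Σx² = 885
Sxx = Σx² − (Σx)²/n = 885 − 793.8 = 91.2
Sxy = Σxy − (Σx)(Σy)/n = 2010.55 − 1913.058 = 97.492
b = Sxy/Sxx = 97.492/91.2 = 1.068991
a = ȳ − b·x̄ = 30.366 − 1.068991·12.6 = 16.896711
Set a + b·x = 26.98: x = (26.98 − 16.896711) / 1.068991 = 9.432528

9.43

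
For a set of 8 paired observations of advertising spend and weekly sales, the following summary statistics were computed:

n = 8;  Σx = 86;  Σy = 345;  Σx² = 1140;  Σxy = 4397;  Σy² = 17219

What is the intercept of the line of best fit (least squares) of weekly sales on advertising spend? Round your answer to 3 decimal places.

8.792

Sxx = Σx² − (Σx)²/n = 1140 − 924.5 = 215.5
Sxy = Σxy − (Σx)(Σy)/n = 4397 − 3708.75 = 688.25
b = Sxy/Sxx = 688.25/215.5 = 3.193735
a = ȳ − b·x̄ = 43.125 − 3.193735·10.75 = 8.792343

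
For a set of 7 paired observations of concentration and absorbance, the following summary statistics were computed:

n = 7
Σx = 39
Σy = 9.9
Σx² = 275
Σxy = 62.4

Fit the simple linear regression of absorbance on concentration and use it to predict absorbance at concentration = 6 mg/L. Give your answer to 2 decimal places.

Sxx = Σx² − (Σx)²/n = 275 − 217.285714 = 57.714286
Sxy = Σxy − (Σx)(Σy)/n = 62.4 − 55.157143 = 7.242857
b = Sxy/Sxx = 7.242857/57.714286 = 0.125495
a = ȳ − b·x̄ = 1.414286 − 0.125495·5.571429 = 0.715099
ŷ(6) = a + b·6 = 0.715099 + 0.125495·6 = 1.468069

1.47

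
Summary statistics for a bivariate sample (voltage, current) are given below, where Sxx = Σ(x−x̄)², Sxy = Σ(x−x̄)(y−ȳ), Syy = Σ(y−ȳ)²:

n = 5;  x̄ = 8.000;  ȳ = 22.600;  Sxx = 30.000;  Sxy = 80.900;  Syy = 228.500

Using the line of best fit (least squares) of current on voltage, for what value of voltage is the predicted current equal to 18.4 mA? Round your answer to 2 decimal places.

6.44

b = Sxy/Sxx = 80.9/30 = 2.696667
a = ȳ − b·x̄ = 22.6 − 2.696667·8 = 1.026667
Set a + b·x = 18.4: x = (18.4 − 1.026667) / 2.696667 = 6.442522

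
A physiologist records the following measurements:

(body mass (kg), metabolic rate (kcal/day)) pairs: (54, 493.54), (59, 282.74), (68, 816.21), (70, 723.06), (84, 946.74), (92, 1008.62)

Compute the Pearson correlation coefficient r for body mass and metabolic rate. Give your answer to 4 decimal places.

0.8840

n = 6, Σx = 427, Σy = 4270.91, Σxy = 321768.5, Σx² = 31441, Σy² = 3426169.0989
Sxx = Σx² − (Σx)²/n = 31441 − 30388.166667 = 1052.833333
Sxy = Σxy − (Σx)(Σy)/n = 321768.5 − 303946.428333 = 17822.071667
Syy = Σy² − (Σy)²/n = 3426169.0989 − 3040112.038017 = 386057.060883
r = Sxy/√(Sxx·Syy) = 17822.071667/√(406453742.266669) = 17822.071667/20160.697961 = 0.884001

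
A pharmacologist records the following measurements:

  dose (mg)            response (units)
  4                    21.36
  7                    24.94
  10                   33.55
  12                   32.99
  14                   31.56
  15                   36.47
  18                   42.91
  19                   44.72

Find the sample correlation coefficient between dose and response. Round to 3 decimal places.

n = 8, Σx = 99, Σy = 268.5, Σxy = 3602.35, Σx² = 1415, Σy² = 9459.4368
Sxx = Σx² − (Σx)²/n = 1415 − 1225.125 = 189.875
Sxy = Σxy − (Σx)(Σy)/n = 3602.35 − 3322.6875 = 279.6625
Syy = Σy² − (Σy)²/n = 9459.4368 − 9011.53125 = 447.90555
r = Sxy/√(Sxx·Syy) = 279.6625/√(85046.066306) = 279.6625/291.626587 = 0.958975

0.959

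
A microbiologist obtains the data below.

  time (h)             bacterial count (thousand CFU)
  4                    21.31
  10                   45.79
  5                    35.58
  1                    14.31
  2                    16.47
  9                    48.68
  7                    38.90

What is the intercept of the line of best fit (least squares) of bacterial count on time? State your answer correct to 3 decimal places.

n = 7, Σx = 38, Σy = 221.04, Σxy = 1478.71, Σx² = 276
Sxx = Σx² − (Σx)²/n = 276 − 206.285714 = 69.714286
Sxy = Σxy − (Σx)(Σy)/n = 1478.71 − 1199.931429 = 278.778571
b = Sxy/Sxx = 278.778571/69.714286 = 3.998873
a = ȳ − b·x̄ = 31.577143 − 3.998873·5.428571 = 9.868975

9.869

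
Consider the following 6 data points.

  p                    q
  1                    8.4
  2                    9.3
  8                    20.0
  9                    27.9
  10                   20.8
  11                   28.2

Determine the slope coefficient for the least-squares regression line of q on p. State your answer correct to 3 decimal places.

1.907

n = 6, Σx = 41, Σy = 114.6, Σxy = 956.3, Σx² = 371
Sxx = Σx² − (Σx)²/n = 371 − 280.166667 = 90.833333
Sxy = Σxy − (Σx)(Σy)/n = 956.3 − 783.1 = 173.2
b = Sxy/Sxx = 173.2/90.833333 = 1.906789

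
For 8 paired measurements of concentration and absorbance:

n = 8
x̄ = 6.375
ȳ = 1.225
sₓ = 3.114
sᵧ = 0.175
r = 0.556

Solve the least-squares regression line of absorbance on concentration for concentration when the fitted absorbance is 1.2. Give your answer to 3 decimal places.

5.575

b = r · sᵧ/sₓ = 0.556 · 0.175/3.114 = 0.031246
a = ȳ − b·x̄ = 1.225 − 0.031246·6.375 = 1.025807
Set a + b·x = 1.2: x = (1.2 − 1.025807) / 0.031246 = 5.574897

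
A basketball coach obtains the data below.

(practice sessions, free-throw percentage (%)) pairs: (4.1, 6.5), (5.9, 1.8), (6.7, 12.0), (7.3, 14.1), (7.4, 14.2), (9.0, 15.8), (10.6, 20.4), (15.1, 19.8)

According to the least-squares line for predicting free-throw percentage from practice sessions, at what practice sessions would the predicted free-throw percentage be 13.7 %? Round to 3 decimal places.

8.682

n = 8, Σx = 66.1, Σy = 104.6, Σxy = 983.1, Σx² = 625.93
Sxx = Σx² − (Σx)²/n = 625.93 − 546.15125 = 79.77875
Sxy = Σxy − (Σx)(Σy)/n = 983.1 − 864.2575 = 118.8425
b = Sxy/Sxx = 118.8425/79.77875 = 1.489651
a = ȳ − b·x̄ = 13.075 − 1.489651·8.2625 = 0.766758
Set a + b·x = 13.7: x = (13.7 − 0.766758) / 1.489651 = 8.682061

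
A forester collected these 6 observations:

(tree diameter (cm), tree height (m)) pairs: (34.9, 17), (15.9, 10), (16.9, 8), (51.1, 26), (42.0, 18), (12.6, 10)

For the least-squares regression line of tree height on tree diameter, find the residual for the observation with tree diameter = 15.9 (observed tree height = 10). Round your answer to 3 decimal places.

n = 6, Σx = 173.4, Σy = 89, Σxy = 3098.1, Σx² = 6290.4
Sxx = Σx² − (Σx)²/n = 6290.4 − 5011.26 = 1279.14
Sxy = Σxy − (Σx)(Σy)/n = 3098.1 − 2572.1 = 526
b = Sxy/Sxx = 526/1279.14 = 0.411214
a = ȳ − b·x̄ = 14.833333 − 0.411214·28.9 = 2.949255
ŷ(15.9) = 2.949255 + 0.411214·15.9 = 9.487554
residual = y − ŷ = 10 − 9.487554 = 0.512446

0.512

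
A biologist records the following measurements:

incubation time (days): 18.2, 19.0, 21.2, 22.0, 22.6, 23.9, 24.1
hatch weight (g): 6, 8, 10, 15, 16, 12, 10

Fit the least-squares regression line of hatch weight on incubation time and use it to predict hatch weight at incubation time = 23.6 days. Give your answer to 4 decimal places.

n = 7, Σx = 151, Σy = 77, Σxy = 1692.6, Σx² = 3288.46
Sxx = Σx² − (Σx)²/n = 3288.46 − 3257.285714 = 31.174286
Sxy = Σxy − (Σx)(Σy)/n = 1692.6 − 1661 = 31.6
b = Sxy/Sxx = 31.6/31.174286 = 1.013656
a = ȳ − b·x̄ = 11 − 1.013656·21.571429 = -10.866007
ŷ(23.6) = a + b·23.6 = -10.866007 + 1.013656·23.6 = 13.056273

13.0563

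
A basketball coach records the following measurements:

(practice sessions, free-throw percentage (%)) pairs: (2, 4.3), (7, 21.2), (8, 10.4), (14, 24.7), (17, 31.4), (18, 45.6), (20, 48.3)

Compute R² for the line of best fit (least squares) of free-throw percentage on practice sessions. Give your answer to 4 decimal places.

n = 7, Σx = 86, Σy = 185.9, Σxy = 2906.6, Σx² = 1326, Σy² = 6584.39
Sxx = Σx² − (Σx)²/n = 1326 − 1056.571429 = 269.428571
Sxy = Σxy − (Σx)(Σy)/n = 2906.6 − 2283.914286 = 622.685714
Syy = Σy² − (Σy)²/n = 6584.39 − 4936.972857 = 1647.417143
R² = Sxy²/(Sxx·Syy) = (622.685714)²/(269.428571·1647.417143) = 0.873556

0.8736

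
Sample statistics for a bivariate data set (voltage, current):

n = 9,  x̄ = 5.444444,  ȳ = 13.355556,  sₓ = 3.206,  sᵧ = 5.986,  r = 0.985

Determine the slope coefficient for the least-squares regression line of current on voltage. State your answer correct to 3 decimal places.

b = r · sᵧ/sₓ = 0.985 · 5.986/3.206 = 1.839117

1.839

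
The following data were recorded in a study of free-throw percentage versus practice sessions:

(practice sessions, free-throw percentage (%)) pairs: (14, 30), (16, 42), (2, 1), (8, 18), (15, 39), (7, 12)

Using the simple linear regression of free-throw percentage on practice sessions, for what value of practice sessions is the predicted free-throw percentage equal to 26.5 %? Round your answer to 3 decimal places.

11.321

n = 6, Σx = 62, Σy = 142, Σxy = 1907, Σx² = 794
Sxx = Σx² − (Σx)²/n = 794 − 640.666667 = 153.333333
Sxy = Σxy − (Σx)(Σy)/n = 1907 − 1467.333333 = 439.666667
b = Sxy/Sxx = 439.666667/153.333333 = 2.867391
a = ȳ − b·x̄ = 23.666667 − 2.867391·10.333333 = -5.963043
Set a + b·x = 26.5: x = (26.5 − (-5.963043)) / 2.867391 = 11.321456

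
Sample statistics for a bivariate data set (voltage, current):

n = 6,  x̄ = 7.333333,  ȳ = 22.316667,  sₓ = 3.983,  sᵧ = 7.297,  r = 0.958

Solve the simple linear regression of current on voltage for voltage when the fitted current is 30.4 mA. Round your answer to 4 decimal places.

b = r · sᵧ/sₓ = 0.958 · 7.297/3.983 = 1.755091
a = ȳ − b·x̄ = 22.316667 − 1.755091·7.333333 = 9.446003
Set a + b·x = 30.4: x = (30.4 − 9.446003) / 1.755091 = 11.938983

11.9390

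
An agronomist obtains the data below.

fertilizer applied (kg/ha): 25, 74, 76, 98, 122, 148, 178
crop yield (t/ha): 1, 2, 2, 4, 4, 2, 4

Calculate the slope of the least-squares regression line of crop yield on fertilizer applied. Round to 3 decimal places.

0.016

n = 7, Σx = 721, Σy = 19, Σxy = 2213, Σx² = 89953
Sxx = Σx² − (Σx)²/n = 89953 − 74263 = 15690
Sxy = Σxy − (Σx)(Σy)/n = 2213 − 1957 = 256
b = Sxy/Sxx = 256/15690 = 0.016316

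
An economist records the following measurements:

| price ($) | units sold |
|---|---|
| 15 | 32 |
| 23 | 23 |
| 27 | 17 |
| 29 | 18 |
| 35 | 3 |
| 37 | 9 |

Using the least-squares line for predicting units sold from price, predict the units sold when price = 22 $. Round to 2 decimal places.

n = 6, Σx = 166, Σy = 102, Σxy = 2428, Σx² = 4918
Sxx = Σx² − (Σx)²/n = 4918 − 4592.666667 = 325.333333
Sxy = Σxy − (Σx)(Σy)/n = 2428 − 2822 = -394
b = Sxy/Sxx = -394/325.333333 = -1.211066
a = ȳ − b·x̄ = 17 − (-1.211066)·27.666667 = 50.506148
ŷ(22) = a + b·22 = 50.506148 + (-1.211066)·22 = 23.862705

23.86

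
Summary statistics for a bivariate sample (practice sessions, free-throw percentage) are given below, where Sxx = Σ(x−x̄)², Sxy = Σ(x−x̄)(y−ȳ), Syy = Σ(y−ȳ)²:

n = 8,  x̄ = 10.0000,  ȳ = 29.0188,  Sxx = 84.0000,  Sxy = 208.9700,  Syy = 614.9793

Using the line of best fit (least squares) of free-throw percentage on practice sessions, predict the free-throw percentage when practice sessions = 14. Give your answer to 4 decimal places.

38.9698

b = Sxy/Sxx = 208.97/84 = 2.487738
a = ȳ − b·x̄ = 29.0188 − 2.487738·10 = 4.141419
ŷ(14) = a + b·14 = 4.141419 + 2.487738·14 = 38.969752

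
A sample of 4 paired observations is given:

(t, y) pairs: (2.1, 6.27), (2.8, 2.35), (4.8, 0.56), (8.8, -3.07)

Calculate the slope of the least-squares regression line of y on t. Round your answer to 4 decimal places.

-1.2088

n = 4, Σx = 18.5, Σy = 6.11, Σxy = -4.581, Σx² = 112.73
Sxx = Σx² − (Σx)²/n = 112.73 − 85.5625 = 27.1675
Sxy = Σxy − (Σx)(Σy)/n = -4.581 − 28.25875 = -32.83975
b = Sxy/Sxx = -32.83975/27.1675 = -1.208788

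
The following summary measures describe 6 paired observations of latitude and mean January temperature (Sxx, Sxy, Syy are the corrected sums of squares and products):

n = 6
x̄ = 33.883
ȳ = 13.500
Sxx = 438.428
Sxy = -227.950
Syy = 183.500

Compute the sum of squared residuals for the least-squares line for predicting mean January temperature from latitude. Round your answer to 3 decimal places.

64.983

b = Sxy/Sxx = -227.95/438.428 = -0.519926
SSE = Syy − b·Sxy = 183.5 − (-0.519926)·(-227.95) = 64.982929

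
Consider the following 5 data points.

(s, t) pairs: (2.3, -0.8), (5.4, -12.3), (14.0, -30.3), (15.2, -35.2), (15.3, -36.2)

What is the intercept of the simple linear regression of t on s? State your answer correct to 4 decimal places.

3.5779

n = 5, Σx = 52.2, Σy = -114.8, Σxy = -1581.36, Σx² = 695.58
Sxx = Σx² − (Σx)²/n = 695.58 − 544.968 = 150.612
Sxy = Σxy − (Σx)(Σy)/n = -1581.36 − (-1198.512) = -382.848
b = Sxy/Sxx = -382.848/150.612 = -2.541949
a = ȳ − b·x̄ = -22.96 − (-2.541949)·10.44 = 3.577946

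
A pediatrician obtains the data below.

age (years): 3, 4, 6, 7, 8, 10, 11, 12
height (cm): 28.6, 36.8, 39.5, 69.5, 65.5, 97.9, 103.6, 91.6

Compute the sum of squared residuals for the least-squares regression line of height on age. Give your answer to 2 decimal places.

n = 8, Σx = 61, Σy = 533, Σxy = 4698.3, Σx² = 539, Σy² = 41560.88
Sxx = Σx² − (Σx)²/n = 539 − 465.125 = 73.875
Sxy = Σxy − (Σx)(Σy)/n = 4698.3 − 4064.125 = 634.175
Syy = Σy² − (Σy)²/n = 41560.88 − 35511.125 = 6049.755
b = Sxy/Sxx = 634.175/73.875 = 8.584433
SSE = Syy − b·Sxy = 6049.755 − 8.584433·634.175 = 605.722098

605.72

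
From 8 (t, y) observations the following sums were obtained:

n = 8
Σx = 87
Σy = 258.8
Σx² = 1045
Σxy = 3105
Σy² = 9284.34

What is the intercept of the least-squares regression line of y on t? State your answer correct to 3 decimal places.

Sxx = Σx² − (Σx)²/n = 1045 − 946.125 = 98.875
Sxy = Σxy − (Σx)(Σy)/n = 3105 − 2814.45 = 290.55
b = Sxy/Sxx = 290.55/98.875 = 2.938559
a = ȳ − b·x̄ = 32.35 − 2.938559·10.875 = 0.393173

0.393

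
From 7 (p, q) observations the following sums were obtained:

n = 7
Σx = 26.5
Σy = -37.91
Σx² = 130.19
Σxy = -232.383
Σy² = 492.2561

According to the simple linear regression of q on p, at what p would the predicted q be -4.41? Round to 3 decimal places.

3.448

Sxx = Σx² − (Σx)²/n = 130.19 − 100.321429 = 29.868571
Sxy = Σxy − (Σx)(Σy)/n = -232.383 − (-143.516429) = -88.866571
b = Sxy/Sxx = -88.866571/29.868571 = -2.975253
a = ȳ − b·x̄ = -5.415714 − (-2.975253)·3.785714 = 5.847745
Set a + b·x = -4.41: x = (-4.41 − 5.847745) / (-2.975253) = 3.447688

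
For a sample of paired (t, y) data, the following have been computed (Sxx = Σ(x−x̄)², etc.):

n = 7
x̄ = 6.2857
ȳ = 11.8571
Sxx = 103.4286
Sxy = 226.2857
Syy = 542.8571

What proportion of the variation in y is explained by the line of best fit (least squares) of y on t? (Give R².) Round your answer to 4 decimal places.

0.9120

R² = Sxy²/(Sxx·Syy) = (226.2857)²/(103.4286·542.8571) = 0.911986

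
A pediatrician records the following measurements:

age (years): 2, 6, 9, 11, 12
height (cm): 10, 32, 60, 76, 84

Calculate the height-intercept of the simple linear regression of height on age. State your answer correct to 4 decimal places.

-8.2061

n = 5, Σx = 40, Σy = 262, Σxy = 2596, Σx² = 386
Sxx = Σx² − (Σx)²/n = 386 − 320 = 66
Sxy = Σxy − (Σx)(Σy)/n = 2596 − 2096 = 500
b = Sxy/Sxx = 500/66 = 7.575758
a = ȳ − b·x̄ = 52.4 − 7.575758·8 = -8.206061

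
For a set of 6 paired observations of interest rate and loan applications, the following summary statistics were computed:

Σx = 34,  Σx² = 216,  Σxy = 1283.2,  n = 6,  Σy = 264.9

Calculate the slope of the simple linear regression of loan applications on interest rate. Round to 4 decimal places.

Sxx = Σx² − (Σx)²/n = 216 − 192.666667 = 23.333333
Sxy = Σxy − (Σx)(Σy)/n = 1283.2 − 1501.1 = -217.9
b = Sxy/Sxx = -217.9/23.333333 = -9.338571

-9.3386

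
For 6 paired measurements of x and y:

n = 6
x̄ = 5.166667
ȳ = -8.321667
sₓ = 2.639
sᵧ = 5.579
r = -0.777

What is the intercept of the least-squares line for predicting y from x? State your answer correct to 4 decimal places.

b = r · sᵧ/sₓ = -0.777 · 5.579/2.639 = -1.642623
a = ȳ − b·x̄ = -8.321667 − (-1.642623)·5.166667 = 0.165221

0.1652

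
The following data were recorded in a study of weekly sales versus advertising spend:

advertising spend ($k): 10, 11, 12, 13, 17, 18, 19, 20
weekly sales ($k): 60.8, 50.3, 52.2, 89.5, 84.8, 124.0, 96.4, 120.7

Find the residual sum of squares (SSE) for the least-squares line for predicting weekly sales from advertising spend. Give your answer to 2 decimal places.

1404.04

n = 8, Σx = 120, Σy = 678.7, Σxy = 10870.4, Σx² = 1908, Σy² = 63390.31
Sxx = Σx² − (Σx)²/n = 1908 − 1800 = 108
Sxy = Σxy − (Σx)(Σy)/n = 10870.4 − 10180.5 = 689.9
Syy = Σy² − (Σy)²/n = 63390.31 − 57579.21125 = 5811.09875
b = Sxy/Sxx = 689.9/108 = 6.387963
SSE = Syy − b·Sxy = 5811.09875 − 6.387963·689.9 = 1404.043102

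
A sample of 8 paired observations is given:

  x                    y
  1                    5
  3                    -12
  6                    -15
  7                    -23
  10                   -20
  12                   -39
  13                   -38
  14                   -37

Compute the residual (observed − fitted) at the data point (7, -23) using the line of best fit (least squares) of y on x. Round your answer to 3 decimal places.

-4.428

n = 8, Σx = 66, Σy = -179, Σxy = -1962, Σx² = 704
Sxx = Σx² − (Σx)²/n = 704 − 544.5 = 159.5
Sxy = Σxy − (Σx)(Σy)/n = -1962 − (-1476.75) = -485.25
b = Sxy/Sxx = -485.25/159.5 = -3.042320
a = ȳ − b·x̄ = -22.375 − (-3.042320)·8.25 = 2.724138
ŷ(7) = 2.724138 + (-3.042320)·7 = -18.572100
residual = y − ŷ = -23 − (-18.572100) = -4.427900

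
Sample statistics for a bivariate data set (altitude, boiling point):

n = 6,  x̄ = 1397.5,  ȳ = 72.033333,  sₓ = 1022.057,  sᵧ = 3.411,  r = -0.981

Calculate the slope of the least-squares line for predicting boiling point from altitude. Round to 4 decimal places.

b = r · sᵧ/sₓ = -0.981 · 3.411/1022.057 = -0.003274

-0.0033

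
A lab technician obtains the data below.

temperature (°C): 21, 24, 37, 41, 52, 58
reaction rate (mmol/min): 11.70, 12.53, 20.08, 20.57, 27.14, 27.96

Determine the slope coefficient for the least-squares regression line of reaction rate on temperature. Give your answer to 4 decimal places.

0.4660

n = 6, Σx = 233, Σy = 119.98, Σxy = 5165.71, Σx² = 10135
Sxx = Σx² − (Σx)²/n = 10135 − 9048.166667 = 1086.833333
Sxy = Σxy − (Σx)(Σy)/n = 5165.71 − 4659.223333 = 506.486667
b = Sxy/Sxx = 506.486667/1086.833333 = 0.466021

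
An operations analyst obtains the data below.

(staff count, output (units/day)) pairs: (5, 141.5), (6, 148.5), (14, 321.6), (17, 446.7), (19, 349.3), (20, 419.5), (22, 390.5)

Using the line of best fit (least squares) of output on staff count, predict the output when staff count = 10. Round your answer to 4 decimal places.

236.6603

n = 7, Σx = 103, Σy = 2217.6, Σxy = 37312.5, Σx² = 1791
Sxx = Σx² − (Σx)²/n = 1791 − 1515.571429 = 275.428571
Sxy = Σxy − (Σx)(Σy)/n = 37312.5 − 32630.4 = 4682.1
b = Sxy/Sxx = 4682.1/275.428571 = 16.999326
a = ȳ − b·x̄ = 316.8 − 16.999326·14.714286 = 66.667064
ŷ(10) = a + b·10 = 66.667064 + 16.999326·10 = 236.660322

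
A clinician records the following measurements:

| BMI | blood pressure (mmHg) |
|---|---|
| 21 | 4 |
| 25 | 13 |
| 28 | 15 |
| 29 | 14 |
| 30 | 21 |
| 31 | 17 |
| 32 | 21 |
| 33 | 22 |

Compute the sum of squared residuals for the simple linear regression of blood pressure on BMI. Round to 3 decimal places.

27.274

n = 8, Σx = 229, Σy = 127, Σxy = 3790, Σx² = 6665, Σy² = 2261
Sxx = Σx² − (Σx)²/n = 6665 − 6555.125 = 109.875
Sxy = Σxy − (Σx)(Σy)/n = 3790 − 3635.375 = 154.625
Syy = Σy² − (Σy)²/n = 2261 − 2016.125 = 244.875
b = Sxy/Sxx = 154.625/109.875 = 1.407281
SSE = Syy − b·Sxy = 244.875 − 1.407281·154.625 = 27.274175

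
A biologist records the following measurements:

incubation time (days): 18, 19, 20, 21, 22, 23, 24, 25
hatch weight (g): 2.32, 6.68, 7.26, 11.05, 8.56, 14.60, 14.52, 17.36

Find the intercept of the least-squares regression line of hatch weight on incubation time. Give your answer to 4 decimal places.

-31.6850

n = 8, Σx = 172, Σy = 82.35, Σxy = 1852.53, Σx² = 3740
Sxx = Σx² − (Σx)²/n = 3740 − 3698 = 42
Sxy = Σxy − (Σx)(Σy)/n = 1852.53 − 1770.525 = 82.005
b = Sxy/Sxx = 82.005/42 = 1.9525
a = ȳ − b·x̄ = 10.29375 − 1.9525·21.5 = -31.685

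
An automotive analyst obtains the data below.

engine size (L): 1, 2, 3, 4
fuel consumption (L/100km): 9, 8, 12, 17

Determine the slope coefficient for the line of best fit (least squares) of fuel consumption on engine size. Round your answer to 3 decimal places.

n = 4, Σx = 10, Σy = 46, Σxy = 129, Σx² = 30
Sxx = Σx² − (Σx)²/n = 30 − 25 = 5
Sxy = Σxy − (Σx)(Σy)/n = 129 − 115 = 14
b = Sxy/Sxx = 14/5 = 2.8

2.800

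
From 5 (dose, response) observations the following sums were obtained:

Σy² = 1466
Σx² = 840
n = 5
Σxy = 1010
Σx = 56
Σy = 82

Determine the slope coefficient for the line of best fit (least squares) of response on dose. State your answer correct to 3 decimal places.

Sxx = Σx² − (Σx)²/n = 840 − 627.2 = 212.8
Sxy = Σxy − (Σx)(Σy)/n = 1010 − 918.4 = 91.6
b = Sxy/Sxx = 91.6/212.8 = 0.430451

0.430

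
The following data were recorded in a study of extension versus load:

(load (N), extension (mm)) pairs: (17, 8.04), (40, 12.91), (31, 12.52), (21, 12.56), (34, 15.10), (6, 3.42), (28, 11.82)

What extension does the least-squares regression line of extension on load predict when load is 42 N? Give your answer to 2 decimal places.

15.95

n = 7, Σx = 177, Σy = 76.37, Σxy = 2169.84, Σx² = 5267
Sxx = Σx² − (Σx)²/n = 5267 − 4475.571429 = 791.428571
Sxy = Σxy − (Σx)(Σy)/n = 2169.84 − 1931.07 = 238.77
b = Sxy/Sxx = 238.77/791.428571 = 0.301695
a = ȳ − b·x̄ = 10.91 − 0.301695·25.285714 = 3.281428
ŷ(42) = a + b·42 = 3.281428 + 0.301695·42 = 15.952616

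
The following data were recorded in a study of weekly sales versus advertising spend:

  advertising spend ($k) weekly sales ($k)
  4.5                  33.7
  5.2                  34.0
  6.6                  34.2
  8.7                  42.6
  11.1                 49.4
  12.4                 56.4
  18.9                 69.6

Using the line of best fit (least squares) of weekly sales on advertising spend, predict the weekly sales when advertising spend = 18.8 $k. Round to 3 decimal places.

n = 7, Σx = 67.4, Σy = 319.9, Σxy = 3487.93, Σx² = 800.72
Sxx = Σx² − (Σx)²/n = 800.72 − 648.965714 = 151.754286
Sxy = Σxy − (Σx)(Σy)/n = 3487.93 − 3080.18 = 407.75
b = Sxy/Sxx = 407.75/151.754286 = 2.686909
a = ȳ − b·x̄ = 45.7 − 2.686909·9.628571 = 19.828902
ŷ(18.8) = a + b·18.8 = 19.828902 + 2.686909·18.8 = 70.342797

70.343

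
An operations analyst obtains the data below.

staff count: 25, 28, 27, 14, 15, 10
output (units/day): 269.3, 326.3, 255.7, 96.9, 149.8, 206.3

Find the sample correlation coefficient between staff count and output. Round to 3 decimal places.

n = 6, Σx = 119, Σy = 1304.3, Σxy = 28439.4, Σx² = 2659, Σy² = 318766.01
Sxx = Σx² − (Σx)²/n = 2659 − 2360.166667 = 298.833333
Sxy = Σxy − (Σx)(Σy)/n = 28439.4 − 25868.616667 = 2570.783333
Syy = Σy² − (Σy)²/n = 318766.01 − 283533.081667 = 35232.928333
r = Sxy/√(Sxx·Syy) = 2570.783333/√(10528773.416944) = 2570.783333/3244.807146 = 0.792276

0.792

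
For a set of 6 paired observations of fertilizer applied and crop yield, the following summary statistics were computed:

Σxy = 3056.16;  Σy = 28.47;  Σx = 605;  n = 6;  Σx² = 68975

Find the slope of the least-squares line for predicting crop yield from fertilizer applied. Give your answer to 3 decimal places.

0.023

Sxx = Σx² − (Σx)²/n = 68975 − 61004.166667 = 7970.833333
Sxy = Σxy − (Σx)(Σy)/n = 3056.16 − 2870.725 = 185.435
b = Sxy/Sxx = 185.435/7970.833333 = 0.023264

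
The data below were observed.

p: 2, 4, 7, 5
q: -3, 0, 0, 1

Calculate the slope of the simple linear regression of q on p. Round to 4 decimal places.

0.6154

n = 4, Σx = 18, Σy = -2, Σxy = -1, Σx² = 94
Sxx = Σx² − (Σx)²/n = 94 − 81 = 13
Sxy = Σxy − (Σx)(Σy)/n = -1 − (-9) = 8
b = Sxy/Sxx = 8/13 = 0.615385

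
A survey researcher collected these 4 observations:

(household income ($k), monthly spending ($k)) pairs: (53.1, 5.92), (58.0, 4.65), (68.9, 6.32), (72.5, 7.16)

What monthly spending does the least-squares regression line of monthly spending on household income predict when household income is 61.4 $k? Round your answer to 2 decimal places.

5.87

n = 4, Σx = 252.5, Σy = 24.05, Σxy = 1538.6, Σx² = 16187.07
Sxx = Σx² − (Σx)²/n = 16187.07 − 15939.0625 = 248.0075
Sxy = Σxy − (Σx)(Σy)/n = 1538.6 − 1518.15625 = 20.44375
b = Sxy/Sxx = 20.44375/248.0075 = 0.082432
a = ȳ − b·x̄ = 6.0125 − 0.082432·63.125 = 0.808981
ŷ(61.4) = a + b·61.4 = 0.808981 + 0.082432·61.4 = 5.870305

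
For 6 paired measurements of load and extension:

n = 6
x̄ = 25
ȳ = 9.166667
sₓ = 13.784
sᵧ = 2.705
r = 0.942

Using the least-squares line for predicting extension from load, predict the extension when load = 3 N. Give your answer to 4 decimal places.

5.0997

b = r · sᵧ/sₓ = 0.942 · 2.705/13.784 = 0.184860
a = ȳ − b·x̄ = 9.166667 − 0.184860·25 = 4.545167
ŷ(3) = a + b·3 = 4.545167 + 0.184860·3 = 5.099747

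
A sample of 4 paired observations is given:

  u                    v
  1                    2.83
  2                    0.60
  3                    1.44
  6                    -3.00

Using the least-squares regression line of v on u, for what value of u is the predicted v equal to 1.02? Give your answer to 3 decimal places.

n = 4, Σx = 12, Σy = 1.87, Σxy = -9.65, Σx² = 50
Sxx = Σx² − (Σx)²/n = 50 − 36 = 14
Sxy = Σxy − (Σx)(Σy)/n = -9.65 − 5.61 = -15.26
b = Sxy/Sxx = -15.26/14 = -1.09
a = ȳ − b·x̄ = 0.4675 − (-1.09)·3 = 3.7375
Set a + b·x = 1.02: x = (1.02 − 3.7375) / (-1.09) = 2.493119

2.493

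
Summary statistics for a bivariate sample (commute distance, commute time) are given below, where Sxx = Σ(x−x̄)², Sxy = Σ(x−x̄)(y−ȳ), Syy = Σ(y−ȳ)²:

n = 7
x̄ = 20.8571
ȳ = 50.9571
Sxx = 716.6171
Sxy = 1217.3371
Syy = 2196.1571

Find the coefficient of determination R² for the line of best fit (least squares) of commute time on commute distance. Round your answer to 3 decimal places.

0.942

R² = Sxy²/(Sxx·Syy) = (1217.3371)²/(716.6171·2196.1571) = 0.941610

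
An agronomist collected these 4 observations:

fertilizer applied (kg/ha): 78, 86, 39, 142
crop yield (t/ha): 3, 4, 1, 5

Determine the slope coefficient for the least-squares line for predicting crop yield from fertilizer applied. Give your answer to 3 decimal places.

n = 4, Σx = 345, Σy = 13, Σxy = 1327, Σx² = 35165
Sxx = Σx² − (Σx)²/n = 35165 − 29756.25 = 5408.75
Sxy = Σxy − (Σx)(Σy)/n = 1327 − 1121.25 = 205.75
b = Sxy/Sxx = 205.75/5408.75 = 0.038040

0.038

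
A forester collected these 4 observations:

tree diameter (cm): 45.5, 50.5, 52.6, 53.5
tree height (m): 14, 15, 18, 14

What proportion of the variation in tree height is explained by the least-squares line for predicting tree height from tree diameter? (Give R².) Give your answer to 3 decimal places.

n = 4, Σx = 202.1, Σy = 61, Σxy = 3090.3, Σx² = 10249.51, Σy² = 941
Sxx = Σx² − (Σx)²/n = 10249.51 − 10211.1025 = 38.4075
Sxy = Σxy − (Σx)(Σy)/n = 3090.3 − 3082.025 = 8.275
Syy = Σy² − (Σy)²/n = 941 − 930.25 = 10.75
R² = Sxy²/(Sxx·Syy) = (8.275)²/(38.4075·10.75) = 0.165848

0.166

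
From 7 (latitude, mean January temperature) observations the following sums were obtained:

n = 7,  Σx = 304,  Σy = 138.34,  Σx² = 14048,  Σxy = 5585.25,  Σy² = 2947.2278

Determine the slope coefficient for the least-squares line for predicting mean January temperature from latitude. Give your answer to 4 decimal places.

-0.4998

Sxx = Σx² − (Σx)²/n = 14048 − 13202.285714 = 845.714286
Sxy = Σxy − (Σx)(Σy)/n = 5585.25 − 6007.908571 = -422.658571
b = Sxy/Sxx = -422.658571/845.714286 = -0.499765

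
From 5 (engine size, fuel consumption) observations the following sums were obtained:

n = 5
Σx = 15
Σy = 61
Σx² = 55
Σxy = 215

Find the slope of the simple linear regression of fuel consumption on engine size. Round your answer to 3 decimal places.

Sxx = Σx² − (Σx)²/n = 55 − 45 = 10
Sxy = Σxy − (Σx)(Σy)/n = 215 − 183 = 32
b = Sxy/Sxx = 32/10 = 3.2

3.200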